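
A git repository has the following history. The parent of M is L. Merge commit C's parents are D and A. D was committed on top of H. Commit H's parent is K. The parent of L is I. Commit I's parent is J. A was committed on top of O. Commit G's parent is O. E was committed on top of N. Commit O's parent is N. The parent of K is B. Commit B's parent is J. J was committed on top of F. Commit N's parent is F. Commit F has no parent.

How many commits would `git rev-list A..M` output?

Reachable from M: {F, I, J, L, M}.
Reachable from A: {A, F, N, O}.
In M's history but not A's: {I, J, L, M} — 4 commits.

4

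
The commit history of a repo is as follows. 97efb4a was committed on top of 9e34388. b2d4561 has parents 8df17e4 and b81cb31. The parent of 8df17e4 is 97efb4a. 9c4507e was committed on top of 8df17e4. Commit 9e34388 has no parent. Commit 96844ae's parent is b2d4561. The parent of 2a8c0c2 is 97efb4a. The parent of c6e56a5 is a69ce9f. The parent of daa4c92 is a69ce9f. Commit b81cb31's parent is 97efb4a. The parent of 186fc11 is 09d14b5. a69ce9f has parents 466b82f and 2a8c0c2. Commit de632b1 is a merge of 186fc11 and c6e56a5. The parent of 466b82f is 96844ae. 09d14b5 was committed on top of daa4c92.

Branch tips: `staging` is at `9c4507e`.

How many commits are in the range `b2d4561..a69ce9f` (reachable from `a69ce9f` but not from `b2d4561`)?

4

Reachable from a69ce9f: {2a8c0c2, 466b82f, 8df17e4, 96844ae, 97efb4a, 9e34388, a69ce9f, b2d4561, b81cb31}.
Reachable from b2d4561: {8df17e4, 97efb4a, 9e34388, b2d4561, b81cb31}.
In a69ce9f's history but not b2d4561's: {2a8c0c2, 466b82f, 96844ae, a69ce9f} — 4 commits.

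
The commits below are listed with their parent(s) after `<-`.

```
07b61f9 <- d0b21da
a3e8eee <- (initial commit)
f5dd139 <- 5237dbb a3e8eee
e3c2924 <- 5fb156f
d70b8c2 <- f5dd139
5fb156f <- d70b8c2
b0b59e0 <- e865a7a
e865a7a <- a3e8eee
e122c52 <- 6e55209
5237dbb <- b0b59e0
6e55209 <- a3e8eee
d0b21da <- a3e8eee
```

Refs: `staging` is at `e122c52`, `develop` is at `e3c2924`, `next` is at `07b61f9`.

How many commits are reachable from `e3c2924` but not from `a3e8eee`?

Reachable from e3c2924: {5237dbb, 5fb156f, a3e8eee, b0b59e0, d70b8c2, e3c2924, e865a7a, f5dd139}.
Reachable from a3e8eee: {a3e8eee}.
In e3c2924's history but not a3e8eee's: {5237dbb, 5fb156f, b0b59e0, d70b8c2, e3c2924, e865a7a, f5dd139} — 7 commits.

7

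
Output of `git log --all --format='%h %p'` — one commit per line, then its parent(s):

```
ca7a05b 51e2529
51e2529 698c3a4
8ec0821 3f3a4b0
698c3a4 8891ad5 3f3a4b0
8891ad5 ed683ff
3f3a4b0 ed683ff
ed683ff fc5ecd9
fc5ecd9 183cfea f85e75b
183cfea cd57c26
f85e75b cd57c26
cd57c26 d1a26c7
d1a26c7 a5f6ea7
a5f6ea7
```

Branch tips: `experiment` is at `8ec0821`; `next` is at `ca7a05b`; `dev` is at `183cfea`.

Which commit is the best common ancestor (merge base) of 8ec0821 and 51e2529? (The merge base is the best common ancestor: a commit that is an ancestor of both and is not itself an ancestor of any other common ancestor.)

Ancestors of 8ec0821: {183cfea, 3f3a4b0, 8ec0821, a5f6ea7, cd57c26, d1a26c7, ed683ff, f85e75b, fc5ecd9}.
Ancestors of 51e2529: {183cfea, 3f3a4b0, 51e2529, 698c3a4, 8891ad5, a5f6ea7, cd57c26, d1a26c7, ed683ff, f85e75b, fc5ecd9}.
Common ancestors: {183cfea, 3f3a4b0, a5f6ea7, cd57c26, d1a26c7, ed683ff, f85e75b, fc5ecd9}.
Among these, 3f3a4b0 is not an ancestor of any other common ancestor — it is the merge base.

3f3a4b0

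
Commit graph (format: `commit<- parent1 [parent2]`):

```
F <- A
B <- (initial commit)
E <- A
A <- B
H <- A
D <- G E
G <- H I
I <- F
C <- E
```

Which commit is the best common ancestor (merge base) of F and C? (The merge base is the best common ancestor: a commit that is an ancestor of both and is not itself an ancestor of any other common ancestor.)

Ancestors of F: {A, B, F}.
Ancestors of C: {A, B, C, E}.
Common ancestors: {A, B}.
Among these, A is not an ancestor of any other common ancestor — it is the merge base.

A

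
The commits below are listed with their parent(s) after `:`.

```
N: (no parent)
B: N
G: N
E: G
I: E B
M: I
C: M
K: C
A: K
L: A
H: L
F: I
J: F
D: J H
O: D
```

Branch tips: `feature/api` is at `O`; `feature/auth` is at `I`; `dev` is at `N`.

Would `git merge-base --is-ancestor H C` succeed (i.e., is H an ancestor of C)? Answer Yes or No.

No

Ancestors of C: {B, C, E, G, I, M, N}.
H is not in that set, so it is not an ancestor of C.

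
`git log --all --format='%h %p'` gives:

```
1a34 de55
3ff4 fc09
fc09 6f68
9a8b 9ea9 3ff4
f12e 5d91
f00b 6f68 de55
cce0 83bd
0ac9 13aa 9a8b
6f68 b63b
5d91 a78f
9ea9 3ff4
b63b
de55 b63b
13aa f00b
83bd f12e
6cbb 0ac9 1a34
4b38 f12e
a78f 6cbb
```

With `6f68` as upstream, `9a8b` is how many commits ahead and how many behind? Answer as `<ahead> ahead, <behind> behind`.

Reachable from 9a8b: {3ff4, 6f68, 9a8b, 9ea9, b63b, fc09}.
Reachable from 6f68: {6f68, b63b}.
Only in 9a8b's history (ahead): {3ff4, 9a8b, 9ea9, fc09} — 4.
Only in 6f68's history (behind): {} — 0.

4 ahead, 0 behind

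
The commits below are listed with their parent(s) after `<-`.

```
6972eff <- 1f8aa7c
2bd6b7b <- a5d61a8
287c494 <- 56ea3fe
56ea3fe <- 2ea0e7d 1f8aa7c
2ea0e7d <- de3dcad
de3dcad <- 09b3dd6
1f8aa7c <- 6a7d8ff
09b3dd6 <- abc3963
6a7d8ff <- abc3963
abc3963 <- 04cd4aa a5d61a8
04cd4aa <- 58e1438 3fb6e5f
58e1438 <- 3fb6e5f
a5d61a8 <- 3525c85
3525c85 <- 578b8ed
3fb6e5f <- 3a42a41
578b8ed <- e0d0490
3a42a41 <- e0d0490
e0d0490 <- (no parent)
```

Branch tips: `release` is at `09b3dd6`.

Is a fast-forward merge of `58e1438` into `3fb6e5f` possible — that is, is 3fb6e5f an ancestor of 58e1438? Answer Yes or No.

A fast-forward from 3fb6e5f to 58e1438 is possible iff 3fb6e5f is an ancestor of 58e1438.
Ancestors of 58e1438: {3a42a41, 3fb6e5f, 58e1438, e0d0490}.
3fb6e5f is among them, so fast-forward is possible.

Yes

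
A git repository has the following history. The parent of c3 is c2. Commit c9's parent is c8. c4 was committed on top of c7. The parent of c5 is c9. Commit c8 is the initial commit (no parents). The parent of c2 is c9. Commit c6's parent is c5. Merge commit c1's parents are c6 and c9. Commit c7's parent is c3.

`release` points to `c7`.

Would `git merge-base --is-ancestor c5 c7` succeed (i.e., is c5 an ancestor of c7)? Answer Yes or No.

No

Ancestors of c7: {c2, c3, c7, c8, c9}.
c5 is not in that set, so it is not an ancestor of c7.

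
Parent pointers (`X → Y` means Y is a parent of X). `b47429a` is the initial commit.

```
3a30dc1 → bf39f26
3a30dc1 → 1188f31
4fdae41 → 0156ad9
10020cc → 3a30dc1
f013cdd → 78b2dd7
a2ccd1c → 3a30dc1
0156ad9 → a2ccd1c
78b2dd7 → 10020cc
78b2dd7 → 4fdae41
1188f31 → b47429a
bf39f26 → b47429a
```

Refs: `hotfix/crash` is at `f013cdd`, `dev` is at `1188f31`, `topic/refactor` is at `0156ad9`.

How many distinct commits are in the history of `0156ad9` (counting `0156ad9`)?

6

Walking parent pointers from 0156ad9: reachable set = {0156ad9, 1188f31, 3a30dc1, a2ccd1c, b47429a, bf39f26}.
That is 6 commits.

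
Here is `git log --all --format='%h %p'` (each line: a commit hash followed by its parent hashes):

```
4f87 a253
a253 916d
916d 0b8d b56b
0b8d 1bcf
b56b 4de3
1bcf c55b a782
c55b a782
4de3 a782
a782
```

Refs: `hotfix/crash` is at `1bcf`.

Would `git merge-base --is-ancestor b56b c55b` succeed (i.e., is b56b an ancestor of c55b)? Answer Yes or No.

Ancestors of c55b: {a782, c55b}.
b56b is not in that set, so it is not an ancestor of c55b.

No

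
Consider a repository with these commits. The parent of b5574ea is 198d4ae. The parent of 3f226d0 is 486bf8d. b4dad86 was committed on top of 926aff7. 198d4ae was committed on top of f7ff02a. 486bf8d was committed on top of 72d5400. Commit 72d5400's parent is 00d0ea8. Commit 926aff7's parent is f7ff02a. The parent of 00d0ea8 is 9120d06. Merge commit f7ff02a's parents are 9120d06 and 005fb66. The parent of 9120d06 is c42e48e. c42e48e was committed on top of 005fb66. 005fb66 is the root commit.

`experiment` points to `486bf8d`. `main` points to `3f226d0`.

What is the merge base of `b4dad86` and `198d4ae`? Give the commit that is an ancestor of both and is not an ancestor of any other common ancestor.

Ancestors of b4dad86: {005fb66, 9120d06, 926aff7, b4dad86, c42e48e, f7ff02a}.
Ancestors of 198d4ae: {005fb66, 198d4ae, 9120d06, c42e48e, f7ff02a}.
Common ancestors: {005fb66, 9120d06, c42e48e, f7ff02a}.
Among these, f7ff02a is not an ancestor of any other common ancestor — it is the merge base.

f7ff02a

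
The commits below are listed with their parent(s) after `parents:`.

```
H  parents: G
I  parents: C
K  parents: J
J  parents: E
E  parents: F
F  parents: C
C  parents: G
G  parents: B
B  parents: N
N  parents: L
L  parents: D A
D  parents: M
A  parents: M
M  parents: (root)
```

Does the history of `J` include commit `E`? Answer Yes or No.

Ancestors of J (commits reachable by following parents): {A, B, C, D, E, F, G, J, L, M, N}.
E is in that set, so it is an ancestor of J.

Yes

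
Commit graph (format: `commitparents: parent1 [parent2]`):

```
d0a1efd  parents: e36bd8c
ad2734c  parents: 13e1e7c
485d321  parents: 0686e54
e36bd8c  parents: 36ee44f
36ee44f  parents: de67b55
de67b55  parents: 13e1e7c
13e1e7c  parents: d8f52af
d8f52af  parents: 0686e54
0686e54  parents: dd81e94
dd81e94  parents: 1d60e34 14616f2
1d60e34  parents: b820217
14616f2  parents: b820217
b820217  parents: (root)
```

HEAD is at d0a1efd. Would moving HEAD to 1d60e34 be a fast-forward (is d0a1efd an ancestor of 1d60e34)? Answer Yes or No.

A fast-forward from d0a1efd to 1d60e34 is possible iff d0a1efd is an ancestor of 1d60e34.
Ancestors of 1d60e34: {1d60e34, b820217}.
d0a1efd is not among them, so fast-forward is not possible.

No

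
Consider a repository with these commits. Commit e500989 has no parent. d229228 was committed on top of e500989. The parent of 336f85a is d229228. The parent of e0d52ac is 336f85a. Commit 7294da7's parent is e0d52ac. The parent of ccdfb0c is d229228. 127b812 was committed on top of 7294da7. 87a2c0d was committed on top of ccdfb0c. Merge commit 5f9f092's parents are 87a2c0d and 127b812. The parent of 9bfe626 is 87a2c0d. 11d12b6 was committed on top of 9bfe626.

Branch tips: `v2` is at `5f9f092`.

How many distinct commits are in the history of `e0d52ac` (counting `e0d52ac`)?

Walking parent pointers from e0d52ac: reachable set = {336f85a, d229228, e0d52ac, e500989}.
That is 4 commits.

4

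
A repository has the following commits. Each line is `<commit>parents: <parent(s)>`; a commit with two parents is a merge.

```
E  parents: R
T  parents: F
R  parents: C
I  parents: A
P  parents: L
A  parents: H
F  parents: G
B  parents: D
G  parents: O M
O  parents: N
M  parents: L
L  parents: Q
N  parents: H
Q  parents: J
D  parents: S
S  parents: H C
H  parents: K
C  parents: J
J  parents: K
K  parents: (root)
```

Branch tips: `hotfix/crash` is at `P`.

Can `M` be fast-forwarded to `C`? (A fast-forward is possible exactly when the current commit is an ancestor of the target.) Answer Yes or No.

No

A fast-forward from M to C is possible iff M is an ancestor of C.
Ancestors of C: {C, J, K}.
M is not among them, so fast-forward is not possible.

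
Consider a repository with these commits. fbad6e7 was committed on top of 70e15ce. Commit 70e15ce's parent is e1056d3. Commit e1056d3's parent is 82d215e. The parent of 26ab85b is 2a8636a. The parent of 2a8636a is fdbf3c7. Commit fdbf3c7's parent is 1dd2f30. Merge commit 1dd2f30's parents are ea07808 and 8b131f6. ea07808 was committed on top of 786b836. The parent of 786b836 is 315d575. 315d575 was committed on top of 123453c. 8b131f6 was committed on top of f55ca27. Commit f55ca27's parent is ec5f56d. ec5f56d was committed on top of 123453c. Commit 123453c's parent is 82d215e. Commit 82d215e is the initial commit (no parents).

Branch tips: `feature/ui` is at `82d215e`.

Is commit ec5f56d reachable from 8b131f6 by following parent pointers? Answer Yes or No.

Ancestors of 8b131f6 (commits reachable by following parents): {123453c, 82d215e, 8b131f6, ec5f56d, f55ca27}.
ec5f56d is in that set, so it is an ancestor of 8b131f6.

Yes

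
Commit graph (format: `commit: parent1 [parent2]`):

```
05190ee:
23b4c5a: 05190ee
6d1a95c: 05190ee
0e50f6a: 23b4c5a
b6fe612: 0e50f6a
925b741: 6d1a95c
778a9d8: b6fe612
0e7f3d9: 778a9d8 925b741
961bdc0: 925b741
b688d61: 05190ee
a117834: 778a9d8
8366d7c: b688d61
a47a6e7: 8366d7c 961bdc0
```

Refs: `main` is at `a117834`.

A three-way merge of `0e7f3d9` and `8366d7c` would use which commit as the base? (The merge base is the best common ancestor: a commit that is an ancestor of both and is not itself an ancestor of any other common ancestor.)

05190ee

Ancestors of 0e7f3d9: {05190ee, 0e50f6a, 0e7f3d9, 23b4c5a, 6d1a95c, 778a9d8, 925b741, b6fe612}.
Ancestors of 8366d7c: {05190ee, 8366d7c, b688d61}.
Common ancestors: {05190ee}.
The only common ancestor is 05190ee, so it is the merge base.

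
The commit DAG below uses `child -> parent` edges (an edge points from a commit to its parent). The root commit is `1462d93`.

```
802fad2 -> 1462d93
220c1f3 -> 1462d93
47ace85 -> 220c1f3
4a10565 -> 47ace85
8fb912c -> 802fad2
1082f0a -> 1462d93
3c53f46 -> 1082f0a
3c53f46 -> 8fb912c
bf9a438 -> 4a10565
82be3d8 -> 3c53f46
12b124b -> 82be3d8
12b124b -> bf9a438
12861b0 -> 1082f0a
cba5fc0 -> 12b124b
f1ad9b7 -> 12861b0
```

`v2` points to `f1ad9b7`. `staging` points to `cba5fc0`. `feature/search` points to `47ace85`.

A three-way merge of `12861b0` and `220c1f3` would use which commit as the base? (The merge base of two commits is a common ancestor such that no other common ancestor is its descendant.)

Ancestors of 12861b0: {1082f0a, 12861b0, 1462d93}.
Ancestors of 220c1f3: {1462d93, 220c1f3}.
Common ancestors: {1462d93}.
The only common ancestor is 1462d93, so it is the merge base.

1462d93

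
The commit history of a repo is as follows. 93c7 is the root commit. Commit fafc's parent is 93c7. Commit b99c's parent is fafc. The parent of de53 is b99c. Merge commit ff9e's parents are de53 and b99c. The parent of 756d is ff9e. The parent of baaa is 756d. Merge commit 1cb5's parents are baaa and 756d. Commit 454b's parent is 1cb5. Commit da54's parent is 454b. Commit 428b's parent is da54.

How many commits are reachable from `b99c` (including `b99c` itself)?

Walking parent pointers from b99c: reachable set = {93c7, b99c, fafc}.
That is 3 commits.

3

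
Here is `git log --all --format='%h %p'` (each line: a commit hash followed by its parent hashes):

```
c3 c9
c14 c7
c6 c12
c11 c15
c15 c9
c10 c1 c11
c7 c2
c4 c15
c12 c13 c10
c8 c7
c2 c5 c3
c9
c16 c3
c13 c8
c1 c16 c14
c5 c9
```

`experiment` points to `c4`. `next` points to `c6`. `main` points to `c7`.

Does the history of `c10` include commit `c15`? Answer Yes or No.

Ancestors of c10 (commits reachable by following parents): {c1, c10, c11, c14, c15, c16, c2, c3, c5, c7, c9}.
c15 is in that set, so it is an ancestor of c10.

Yes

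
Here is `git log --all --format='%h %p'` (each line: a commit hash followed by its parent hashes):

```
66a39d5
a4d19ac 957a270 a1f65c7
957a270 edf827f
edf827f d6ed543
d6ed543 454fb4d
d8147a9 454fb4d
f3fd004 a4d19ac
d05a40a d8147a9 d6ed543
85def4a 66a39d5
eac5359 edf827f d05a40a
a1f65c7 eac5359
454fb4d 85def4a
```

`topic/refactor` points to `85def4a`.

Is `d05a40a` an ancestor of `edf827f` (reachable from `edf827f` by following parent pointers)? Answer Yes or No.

Ancestors of edf827f: {454fb4d, 66a39d5, 85def4a, d6ed543, edf827f}.
d05a40a is not in that set, so it is not an ancestor of edf827f.

No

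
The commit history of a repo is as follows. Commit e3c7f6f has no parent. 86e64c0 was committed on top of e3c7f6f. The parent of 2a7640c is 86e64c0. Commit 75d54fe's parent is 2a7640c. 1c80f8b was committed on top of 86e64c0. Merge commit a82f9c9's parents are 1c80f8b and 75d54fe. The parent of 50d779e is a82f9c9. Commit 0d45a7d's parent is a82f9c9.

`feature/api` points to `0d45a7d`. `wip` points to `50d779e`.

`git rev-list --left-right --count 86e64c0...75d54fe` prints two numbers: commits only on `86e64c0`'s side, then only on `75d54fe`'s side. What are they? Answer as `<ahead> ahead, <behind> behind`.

0 ahead, 2 behind

Reachable from 86e64c0: {86e64c0, e3c7f6f}.
Reachable from 75d54fe: {2a7640c, 75d54fe, 86e64c0, e3c7f6f}.
Only in 86e64c0's history (ahead): {} — 0.
Only in 75d54fe's history (behind): {2a7640c, 75d54fe} — 2.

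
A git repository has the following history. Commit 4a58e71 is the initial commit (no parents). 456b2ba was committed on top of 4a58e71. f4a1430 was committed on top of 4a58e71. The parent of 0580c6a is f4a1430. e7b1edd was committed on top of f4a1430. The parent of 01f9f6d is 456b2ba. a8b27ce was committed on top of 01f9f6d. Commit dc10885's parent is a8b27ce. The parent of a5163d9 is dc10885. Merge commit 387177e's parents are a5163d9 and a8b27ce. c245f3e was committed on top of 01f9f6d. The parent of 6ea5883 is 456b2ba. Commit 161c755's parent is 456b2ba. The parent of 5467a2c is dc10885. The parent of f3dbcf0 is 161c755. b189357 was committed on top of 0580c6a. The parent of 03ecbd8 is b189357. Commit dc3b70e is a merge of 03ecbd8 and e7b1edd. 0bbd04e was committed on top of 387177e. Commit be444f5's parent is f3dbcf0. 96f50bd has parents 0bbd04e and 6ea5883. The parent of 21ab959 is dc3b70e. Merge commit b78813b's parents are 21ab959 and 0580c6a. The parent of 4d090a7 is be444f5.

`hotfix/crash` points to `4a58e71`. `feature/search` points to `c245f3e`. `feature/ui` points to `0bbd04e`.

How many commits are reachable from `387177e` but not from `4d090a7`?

Reachable from 387177e: {01f9f6d, 387177e, 456b2ba, 4a58e71, a5163d9, a8b27ce, dc10885}.
Reachable from 4d090a7: {161c755, 456b2ba, 4a58e71, 4d090a7, be444f5, f3dbcf0}.
In 387177e's history but not 4d090a7's: {01f9f6d, 387177e, a5163d9, a8b27ce, dc10885} — 5 commits.

5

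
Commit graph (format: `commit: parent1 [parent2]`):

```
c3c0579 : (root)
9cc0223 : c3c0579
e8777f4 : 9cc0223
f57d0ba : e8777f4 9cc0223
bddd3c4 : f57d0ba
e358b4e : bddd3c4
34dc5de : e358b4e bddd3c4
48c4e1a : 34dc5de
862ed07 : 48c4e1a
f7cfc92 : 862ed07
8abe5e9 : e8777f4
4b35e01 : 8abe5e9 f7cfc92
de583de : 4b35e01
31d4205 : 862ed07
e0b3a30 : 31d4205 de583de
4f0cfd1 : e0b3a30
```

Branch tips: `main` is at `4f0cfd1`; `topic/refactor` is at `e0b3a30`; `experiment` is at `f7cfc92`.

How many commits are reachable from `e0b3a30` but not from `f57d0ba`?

11

Reachable from e0b3a30: {31d4205, 34dc5de, 48c4e1a, 4b35e01, 862ed07, 8abe5e9, 9cc0223, bddd3c4, c3c0579, de583de, e0b3a30, e358b4e, e8777f4, f57d0ba, f7cfc92}.
Reachable from f57d0ba: {9cc0223, c3c0579, e8777f4, f57d0ba}.
In e0b3a30's history but not f57d0ba's: {31d4205, 34dc5de, 48c4e1a, 4b35e01, 862ed07, 8abe5e9, bddd3c4, de583de, e0b3a30, e358b4e, f7cfc92} — 11 commits.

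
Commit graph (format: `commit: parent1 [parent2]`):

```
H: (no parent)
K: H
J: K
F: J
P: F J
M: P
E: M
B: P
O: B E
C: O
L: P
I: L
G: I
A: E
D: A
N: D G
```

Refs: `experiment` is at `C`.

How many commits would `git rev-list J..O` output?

Reachable from O: {B, E, F, H, J, K, M, O, P}.
Reachable from J: {H, J, K}.
In O's history but not J's: {B, E, F, M, O, P} — 6 commits.

6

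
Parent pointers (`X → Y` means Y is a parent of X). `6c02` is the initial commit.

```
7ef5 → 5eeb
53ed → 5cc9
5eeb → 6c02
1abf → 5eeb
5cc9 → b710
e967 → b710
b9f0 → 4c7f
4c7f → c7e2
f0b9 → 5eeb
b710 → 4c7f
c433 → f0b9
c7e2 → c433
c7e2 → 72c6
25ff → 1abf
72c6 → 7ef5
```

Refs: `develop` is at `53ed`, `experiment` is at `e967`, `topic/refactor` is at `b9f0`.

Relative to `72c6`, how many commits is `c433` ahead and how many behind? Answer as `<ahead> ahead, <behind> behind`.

Reachable from c433: {5eeb, 6c02, c433, f0b9}.
Reachable from 72c6: {5eeb, 6c02, 72c6, 7ef5}.
Only in c433's history (ahead): {c433, f0b9} — 2.
Only in 72c6's history (behind): {72c6, 7ef5} — 2.

2 ahead, 2 behind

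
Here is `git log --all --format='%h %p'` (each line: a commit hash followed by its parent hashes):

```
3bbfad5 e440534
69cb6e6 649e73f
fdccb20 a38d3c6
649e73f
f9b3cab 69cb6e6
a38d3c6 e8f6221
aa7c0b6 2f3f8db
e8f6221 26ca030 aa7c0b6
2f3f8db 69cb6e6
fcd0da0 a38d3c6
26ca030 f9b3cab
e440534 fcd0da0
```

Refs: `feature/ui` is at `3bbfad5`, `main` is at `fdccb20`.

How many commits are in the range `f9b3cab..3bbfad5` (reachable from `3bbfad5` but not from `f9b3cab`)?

8

Reachable from 3bbfad5: {26ca030, 2f3f8db, 3bbfad5, 649e73f, 69cb6e6, a38d3c6, aa7c0b6, e440534, e8f6221, f9b3cab, fcd0da0}.
Reachable from f9b3cab: {649e73f, 69cb6e6, f9b3cab}.
In 3bbfad5's history but not f9b3cab's: {26ca030, 2f3f8db, 3bbfad5, a38d3c6, aa7c0b6, e440534, e8f6221, fcd0da0} — 8 commits.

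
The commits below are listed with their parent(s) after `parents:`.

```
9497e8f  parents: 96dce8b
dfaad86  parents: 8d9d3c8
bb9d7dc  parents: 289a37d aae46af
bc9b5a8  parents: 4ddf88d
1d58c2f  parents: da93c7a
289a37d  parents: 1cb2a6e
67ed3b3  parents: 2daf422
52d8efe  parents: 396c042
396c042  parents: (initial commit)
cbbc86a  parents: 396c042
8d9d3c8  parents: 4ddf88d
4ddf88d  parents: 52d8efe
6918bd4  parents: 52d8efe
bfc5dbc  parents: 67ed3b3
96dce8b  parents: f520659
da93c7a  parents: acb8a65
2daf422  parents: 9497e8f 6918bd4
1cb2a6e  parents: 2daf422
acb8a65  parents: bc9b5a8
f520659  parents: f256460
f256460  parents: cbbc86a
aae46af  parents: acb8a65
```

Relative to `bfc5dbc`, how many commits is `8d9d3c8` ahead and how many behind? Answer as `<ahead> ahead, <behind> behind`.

2 ahead, 9 behind

Reachable from 8d9d3c8: {396c042, 4ddf88d, 52d8efe, 8d9d3c8}.
Reachable from bfc5dbc: {2daf422, 396c042, 52d8efe, 67ed3b3, 6918bd4, 9497e8f, 96dce8b, bfc5dbc, cbbc86a, f256460, f520659}.
Only in 8d9d3c8's history (ahead): {4ddf88d, 8d9d3c8} — 2.
Only in bfc5dbc's history (behind): {2daf422, 67ed3b3, 6918bd4, 9497e8f, 96dce8b, bfc5dbc, cbbc86a, f256460, f520659} — 9.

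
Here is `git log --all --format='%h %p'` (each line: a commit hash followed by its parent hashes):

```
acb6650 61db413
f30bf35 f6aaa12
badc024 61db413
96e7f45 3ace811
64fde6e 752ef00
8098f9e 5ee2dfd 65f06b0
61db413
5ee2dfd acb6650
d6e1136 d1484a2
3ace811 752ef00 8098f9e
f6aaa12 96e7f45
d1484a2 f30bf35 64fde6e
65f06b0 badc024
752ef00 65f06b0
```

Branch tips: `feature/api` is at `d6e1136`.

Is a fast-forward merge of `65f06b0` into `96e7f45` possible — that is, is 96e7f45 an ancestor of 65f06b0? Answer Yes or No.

A fast-forward from 96e7f45 to 65f06b0 is possible iff 96e7f45 is an ancestor of 65f06b0.
Ancestors of 65f06b0: {61db413, 65f06b0, badc024}.
96e7f45 is not among them, so fast-forward is not possible.

No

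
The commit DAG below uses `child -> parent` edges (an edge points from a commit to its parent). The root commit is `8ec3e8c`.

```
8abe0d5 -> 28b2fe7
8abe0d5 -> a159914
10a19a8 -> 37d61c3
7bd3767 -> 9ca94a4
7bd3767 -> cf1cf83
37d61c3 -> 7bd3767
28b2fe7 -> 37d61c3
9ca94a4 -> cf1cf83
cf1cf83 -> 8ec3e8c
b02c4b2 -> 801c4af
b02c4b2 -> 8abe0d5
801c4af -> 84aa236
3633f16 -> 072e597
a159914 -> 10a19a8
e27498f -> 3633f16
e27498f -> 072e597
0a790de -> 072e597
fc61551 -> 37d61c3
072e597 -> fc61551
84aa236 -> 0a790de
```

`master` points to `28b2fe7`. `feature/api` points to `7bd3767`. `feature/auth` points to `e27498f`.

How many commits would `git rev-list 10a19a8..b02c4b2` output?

9

Reachable from b02c4b2: {072e597, 0a790de, 10a19a8, 28b2fe7, 37d61c3, 7bd3767, 801c4af, 84aa236, 8abe0d5, 8ec3e8c, 9ca94a4, a159914, b02c4b2, cf1cf83, fc61551}.
Reachable from 10a19a8: {10a19a8, 37d61c3, 7bd3767, 8ec3e8c, 9ca94a4, cf1cf83}.
In b02c4b2's history but not 10a19a8's: {072e597, 0a790de, 28b2fe7, 801c4af, 84aa236, 8abe0d5, a159914, b02c4b2, fc61551} — 9 commits.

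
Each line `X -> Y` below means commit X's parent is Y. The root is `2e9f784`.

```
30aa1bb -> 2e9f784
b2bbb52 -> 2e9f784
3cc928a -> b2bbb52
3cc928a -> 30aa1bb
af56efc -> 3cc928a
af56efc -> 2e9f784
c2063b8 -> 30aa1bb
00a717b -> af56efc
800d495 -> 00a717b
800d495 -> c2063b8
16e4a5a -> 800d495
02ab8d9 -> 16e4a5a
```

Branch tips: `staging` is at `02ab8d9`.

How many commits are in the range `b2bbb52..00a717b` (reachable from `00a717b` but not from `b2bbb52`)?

Reachable from 00a717b: {00a717b, 2e9f784, 30aa1bb, 3cc928a, af56efc, b2bbb52}.
Reachable from b2bbb52: {2e9f784, b2bbb52}.
In 00a717b's history but not b2bbb52's: {00a717b, 30aa1bb, 3cc928a, af56efc} — 4 commits.

4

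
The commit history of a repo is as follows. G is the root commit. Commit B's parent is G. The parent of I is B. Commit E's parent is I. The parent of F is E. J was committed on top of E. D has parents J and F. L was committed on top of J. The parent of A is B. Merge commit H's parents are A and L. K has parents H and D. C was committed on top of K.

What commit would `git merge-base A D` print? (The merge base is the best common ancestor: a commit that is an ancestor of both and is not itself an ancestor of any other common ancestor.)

Ancestors of A: {A, B, G}.
Ancestors of D: {B, D, E, F, G, I, J}.
Common ancestors: {B, G}.
Among these, B is not an ancestor of any other common ancestor — it is the merge base.

B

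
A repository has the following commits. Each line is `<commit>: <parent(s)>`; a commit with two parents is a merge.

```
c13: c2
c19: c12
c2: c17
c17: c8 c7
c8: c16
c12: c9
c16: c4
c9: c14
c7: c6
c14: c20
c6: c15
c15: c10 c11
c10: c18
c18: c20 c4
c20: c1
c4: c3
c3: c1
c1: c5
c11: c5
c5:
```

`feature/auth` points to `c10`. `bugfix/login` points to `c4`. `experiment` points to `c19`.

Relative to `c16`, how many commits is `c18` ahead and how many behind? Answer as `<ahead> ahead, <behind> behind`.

Reachable from c18: {c1, c18, c20, c3, c4, c5}.
Reachable from c16: {c1, c16, c3, c4, c5}.
Only in c18's history (ahead): {c18, c20} — 2.
Only in c16's history (behind): {c16} — 1.

2 ahead, 1 behind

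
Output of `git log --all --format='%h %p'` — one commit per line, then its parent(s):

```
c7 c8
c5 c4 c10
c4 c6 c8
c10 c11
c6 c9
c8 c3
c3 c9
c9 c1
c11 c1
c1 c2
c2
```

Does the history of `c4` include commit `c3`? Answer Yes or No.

Yes

Ancestors of c4 (commits reachable by following parents): {c1, c2, c3, c4, c6, c8, c9}.
c3 is in that set, so it is an ancestor of c4.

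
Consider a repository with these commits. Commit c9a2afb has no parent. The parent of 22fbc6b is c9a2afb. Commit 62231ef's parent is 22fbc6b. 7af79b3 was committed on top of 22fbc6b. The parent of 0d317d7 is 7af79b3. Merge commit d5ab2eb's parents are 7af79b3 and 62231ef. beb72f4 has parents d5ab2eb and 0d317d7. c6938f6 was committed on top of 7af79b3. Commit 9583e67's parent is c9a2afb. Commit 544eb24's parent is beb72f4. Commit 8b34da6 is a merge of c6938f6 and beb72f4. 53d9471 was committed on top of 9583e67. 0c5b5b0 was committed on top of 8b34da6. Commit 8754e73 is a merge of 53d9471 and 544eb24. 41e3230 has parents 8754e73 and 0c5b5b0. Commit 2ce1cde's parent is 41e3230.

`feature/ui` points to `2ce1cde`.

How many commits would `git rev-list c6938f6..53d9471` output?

2

Reachable from 53d9471: {53d9471, 9583e67, c9a2afb}.
Reachable from c6938f6: {22fbc6b, 7af79b3, c6938f6, c9a2afb}.
In 53d9471's history but not c6938f6's: {53d9471, 9583e67} — 2 commits.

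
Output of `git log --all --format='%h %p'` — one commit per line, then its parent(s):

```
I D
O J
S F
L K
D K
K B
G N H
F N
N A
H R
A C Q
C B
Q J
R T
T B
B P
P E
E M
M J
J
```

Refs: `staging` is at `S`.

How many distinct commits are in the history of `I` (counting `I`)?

Walking parent pointers from I: reachable set = {B, D, E, I, J, K, M, P}.
That is 8 commits.

8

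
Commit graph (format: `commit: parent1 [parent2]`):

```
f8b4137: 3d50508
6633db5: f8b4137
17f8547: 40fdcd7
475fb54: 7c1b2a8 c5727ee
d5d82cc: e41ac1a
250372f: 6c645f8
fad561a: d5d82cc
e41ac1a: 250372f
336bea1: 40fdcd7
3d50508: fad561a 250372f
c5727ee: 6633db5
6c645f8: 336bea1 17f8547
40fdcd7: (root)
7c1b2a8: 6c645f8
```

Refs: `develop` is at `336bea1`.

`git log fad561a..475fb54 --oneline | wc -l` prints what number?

6

Reachable from 475fb54: {17f8547, 250372f, 336bea1, 3d50508, 40fdcd7, 475fb54, 6633db5, 6c645f8, 7c1b2a8, c5727ee, d5d82cc, e41ac1a, f8b4137, fad561a}.
Reachable from fad561a: {17f8547, 250372f, 336bea1, 40fdcd7, 6c645f8, d5d82cc, e41ac1a, fad561a}.
In 475fb54's history but not fad561a's: {3d50508, 475fb54, 6633db5, 7c1b2a8, c5727ee, f8b4137} — 6 commits.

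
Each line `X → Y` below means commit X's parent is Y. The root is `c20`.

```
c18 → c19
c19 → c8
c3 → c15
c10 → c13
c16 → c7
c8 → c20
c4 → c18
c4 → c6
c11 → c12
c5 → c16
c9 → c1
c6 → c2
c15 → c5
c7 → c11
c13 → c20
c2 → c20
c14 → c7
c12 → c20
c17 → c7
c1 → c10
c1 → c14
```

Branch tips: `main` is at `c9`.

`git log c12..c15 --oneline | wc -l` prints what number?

Reachable from c15: {c11, c12, c15, c16, c20, c5, c7}.
Reachable from c12: {c12, c20}.
In c15's history but not c12's: {c11, c15, c16, c5, c7} — 5 commits.

5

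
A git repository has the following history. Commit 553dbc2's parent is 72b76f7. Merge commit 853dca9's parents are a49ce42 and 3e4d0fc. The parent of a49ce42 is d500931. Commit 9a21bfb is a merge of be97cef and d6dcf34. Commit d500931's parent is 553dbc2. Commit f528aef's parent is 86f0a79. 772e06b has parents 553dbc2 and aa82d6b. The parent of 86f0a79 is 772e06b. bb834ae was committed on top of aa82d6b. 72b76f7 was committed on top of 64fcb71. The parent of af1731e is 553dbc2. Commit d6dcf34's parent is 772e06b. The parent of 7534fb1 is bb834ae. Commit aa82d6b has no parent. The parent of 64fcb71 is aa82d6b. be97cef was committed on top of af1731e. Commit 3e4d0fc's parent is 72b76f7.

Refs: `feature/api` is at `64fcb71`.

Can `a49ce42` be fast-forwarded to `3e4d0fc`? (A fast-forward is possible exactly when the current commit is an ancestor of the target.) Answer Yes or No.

A fast-forward from a49ce42 to 3e4d0fc is possible iff a49ce42 is an ancestor of 3e4d0fc.
Ancestors of 3e4d0fc: {3e4d0fc, 64fcb71, 72b76f7, aa82d6b}.
a49ce42 is not among them, so fast-forward is not possible.

No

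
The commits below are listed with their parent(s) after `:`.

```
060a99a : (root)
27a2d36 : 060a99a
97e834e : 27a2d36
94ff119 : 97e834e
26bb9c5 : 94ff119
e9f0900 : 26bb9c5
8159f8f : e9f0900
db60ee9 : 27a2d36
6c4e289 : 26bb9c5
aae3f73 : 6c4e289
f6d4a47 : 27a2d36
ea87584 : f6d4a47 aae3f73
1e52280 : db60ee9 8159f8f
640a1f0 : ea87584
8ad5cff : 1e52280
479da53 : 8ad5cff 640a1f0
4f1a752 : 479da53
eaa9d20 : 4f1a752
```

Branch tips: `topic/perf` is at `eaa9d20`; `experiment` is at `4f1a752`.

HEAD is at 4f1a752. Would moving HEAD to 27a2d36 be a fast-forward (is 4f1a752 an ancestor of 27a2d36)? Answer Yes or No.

No

A fast-forward from 4f1a752 to 27a2d36 is possible iff 4f1a752 is an ancestor of 27a2d36.
Ancestors of 27a2d36: {060a99a, 27a2d36}.
4f1a752 is not among them, so fast-forward is not possible.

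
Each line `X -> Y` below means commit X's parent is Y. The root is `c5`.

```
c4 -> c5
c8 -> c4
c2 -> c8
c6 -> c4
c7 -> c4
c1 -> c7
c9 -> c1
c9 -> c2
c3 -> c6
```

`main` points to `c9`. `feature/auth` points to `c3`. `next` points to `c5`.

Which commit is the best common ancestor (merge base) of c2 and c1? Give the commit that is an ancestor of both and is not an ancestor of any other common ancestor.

Ancestors of c2: {c2, c4, c5, c8}.
Ancestors of c1: {c1, c4, c5, c7}.
Common ancestors: {c4, c5}.
Among these, c4 is not an ancestor of any other common ancestor — it is the merge base.

c4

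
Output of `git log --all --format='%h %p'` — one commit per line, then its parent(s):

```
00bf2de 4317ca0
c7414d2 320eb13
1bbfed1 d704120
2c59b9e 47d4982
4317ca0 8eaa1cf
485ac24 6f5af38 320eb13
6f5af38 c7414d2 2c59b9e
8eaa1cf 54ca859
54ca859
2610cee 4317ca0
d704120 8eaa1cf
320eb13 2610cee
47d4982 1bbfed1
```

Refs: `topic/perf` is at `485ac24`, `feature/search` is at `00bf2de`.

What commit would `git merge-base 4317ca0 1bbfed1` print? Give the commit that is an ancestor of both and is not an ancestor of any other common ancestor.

Ancestors of 4317ca0: {4317ca0, 54ca859, 8eaa1cf}.
Ancestors of 1bbfed1: {1bbfed1, 54ca859, 8eaa1cf, d704120}.
Common ancestors: {54ca859, 8eaa1cf}.
Among these, 8eaa1cf is not an ancestor of any other common ancestor — it is the merge base.

8eaa1cf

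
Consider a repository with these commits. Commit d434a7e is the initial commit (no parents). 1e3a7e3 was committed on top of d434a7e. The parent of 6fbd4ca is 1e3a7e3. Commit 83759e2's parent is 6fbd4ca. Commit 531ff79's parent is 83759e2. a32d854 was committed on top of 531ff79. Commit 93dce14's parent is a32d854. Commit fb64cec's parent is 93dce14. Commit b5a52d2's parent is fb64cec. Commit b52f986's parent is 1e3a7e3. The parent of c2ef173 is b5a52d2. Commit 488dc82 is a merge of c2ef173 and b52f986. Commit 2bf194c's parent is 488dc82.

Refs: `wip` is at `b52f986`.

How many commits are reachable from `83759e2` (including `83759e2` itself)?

Walking parent pointers from 83759e2: reachable set = {1e3a7e3, 6fbd4ca, 83759e2, d434a7e}.
That is 4 commits.

4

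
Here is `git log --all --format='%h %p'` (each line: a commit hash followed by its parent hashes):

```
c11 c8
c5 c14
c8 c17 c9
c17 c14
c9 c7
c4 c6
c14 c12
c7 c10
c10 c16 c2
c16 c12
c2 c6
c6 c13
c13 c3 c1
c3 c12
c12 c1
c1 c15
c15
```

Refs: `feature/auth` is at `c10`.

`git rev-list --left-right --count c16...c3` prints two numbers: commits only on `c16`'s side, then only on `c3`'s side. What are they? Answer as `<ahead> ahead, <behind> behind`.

1 ahead, 1 behind

Reachable from c16: {c1, c12, c15, c16}.
Reachable from c3: {c1, c12, c15, c3}.
Only in c16's history (ahead): {c16} — 1.
Only in c3's history (behind): {c3} — 1.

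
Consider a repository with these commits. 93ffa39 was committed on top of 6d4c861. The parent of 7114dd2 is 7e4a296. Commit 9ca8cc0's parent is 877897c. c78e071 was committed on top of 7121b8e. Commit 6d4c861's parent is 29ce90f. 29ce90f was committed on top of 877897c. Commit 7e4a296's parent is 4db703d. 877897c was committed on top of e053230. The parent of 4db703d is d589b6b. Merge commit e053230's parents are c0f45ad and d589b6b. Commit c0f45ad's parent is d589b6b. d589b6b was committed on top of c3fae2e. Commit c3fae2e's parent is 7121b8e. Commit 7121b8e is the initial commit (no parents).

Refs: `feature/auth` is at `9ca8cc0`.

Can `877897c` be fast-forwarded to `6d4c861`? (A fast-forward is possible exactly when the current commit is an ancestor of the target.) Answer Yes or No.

Yes

A fast-forward from 877897c to 6d4c861 is possible iff 877897c is an ancestor of 6d4c861.
Ancestors of 6d4c861: {29ce90f, 6d4c861, 7121b8e, 877897c, c0f45ad, c3fae2e, d589b6b, e053230}.
877897c is among them, so fast-forward is possible.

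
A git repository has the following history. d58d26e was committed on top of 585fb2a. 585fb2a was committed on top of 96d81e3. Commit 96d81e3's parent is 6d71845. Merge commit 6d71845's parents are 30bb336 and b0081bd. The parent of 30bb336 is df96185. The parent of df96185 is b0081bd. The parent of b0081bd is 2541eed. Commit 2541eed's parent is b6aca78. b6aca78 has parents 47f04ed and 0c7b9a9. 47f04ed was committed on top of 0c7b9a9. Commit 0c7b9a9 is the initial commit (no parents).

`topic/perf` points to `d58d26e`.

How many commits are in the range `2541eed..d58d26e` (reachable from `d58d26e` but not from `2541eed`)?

7

Reachable from d58d26e: {0c7b9a9, 2541eed, 30bb336, 47f04ed, 585fb2a, 6d71845, 96d81e3, b0081bd, b6aca78, d58d26e, df96185}.
Reachable from 2541eed: {0c7b9a9, 2541eed, 47f04ed, b6aca78}.
In d58d26e's history but not 2541eed's: {30bb336, 585fb2a, 6d71845, 96d81e3, b0081bd, d58d26e, df96185} — 7 commits.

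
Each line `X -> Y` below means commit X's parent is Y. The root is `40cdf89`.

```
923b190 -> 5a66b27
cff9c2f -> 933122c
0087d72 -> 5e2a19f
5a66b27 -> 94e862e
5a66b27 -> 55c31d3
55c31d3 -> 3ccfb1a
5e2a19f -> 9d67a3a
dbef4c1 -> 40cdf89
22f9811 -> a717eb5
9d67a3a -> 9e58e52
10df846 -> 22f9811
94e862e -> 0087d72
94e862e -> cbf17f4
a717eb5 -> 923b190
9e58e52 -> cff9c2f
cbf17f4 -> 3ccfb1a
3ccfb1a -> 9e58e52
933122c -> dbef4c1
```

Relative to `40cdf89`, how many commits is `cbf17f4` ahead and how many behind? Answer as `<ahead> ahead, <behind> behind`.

6 ahead, 0 behind

Reachable from cbf17f4: {3ccfb1a, 40cdf89, 933122c, 9e58e52, cbf17f4, cff9c2f, dbef4c1}.
Reachable from 40cdf89: {40cdf89}.
Only in cbf17f4's history (ahead): {3ccfb1a, 933122c, 9e58e52, cbf17f4, cff9c2f, dbef4c1} — 6.
Only in 40cdf89's history (behind): {} — 0.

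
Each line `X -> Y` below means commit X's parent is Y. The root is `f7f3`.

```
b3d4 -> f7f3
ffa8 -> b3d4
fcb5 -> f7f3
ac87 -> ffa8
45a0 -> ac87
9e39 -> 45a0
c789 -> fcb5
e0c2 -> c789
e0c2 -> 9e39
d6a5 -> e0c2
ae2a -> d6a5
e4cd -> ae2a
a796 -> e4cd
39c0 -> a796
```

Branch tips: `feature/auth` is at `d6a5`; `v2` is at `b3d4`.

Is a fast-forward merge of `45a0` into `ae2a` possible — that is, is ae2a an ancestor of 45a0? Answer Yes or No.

A fast-forward from ae2a to 45a0 is possible iff ae2a is an ancestor of 45a0.
Ancestors of 45a0: {45a0, ac87, b3d4, f7f3, ffa8}.
ae2a is not among them, so fast-forward is not possible.

No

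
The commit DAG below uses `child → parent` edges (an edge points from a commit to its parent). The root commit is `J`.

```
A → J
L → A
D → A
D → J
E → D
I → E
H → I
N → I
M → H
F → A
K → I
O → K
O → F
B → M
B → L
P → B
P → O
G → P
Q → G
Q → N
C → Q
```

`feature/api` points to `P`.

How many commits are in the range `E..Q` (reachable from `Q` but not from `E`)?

Reachable from Q: {A, B, D, E, F, G, H, I, J, K, L, M, N, O, P, Q}.
Reachable from E: {A, D, E, J}.
In Q's history but not E's: {B, F, G, H, I, K, L, M, N, O, P, Q} — 12 commits.

12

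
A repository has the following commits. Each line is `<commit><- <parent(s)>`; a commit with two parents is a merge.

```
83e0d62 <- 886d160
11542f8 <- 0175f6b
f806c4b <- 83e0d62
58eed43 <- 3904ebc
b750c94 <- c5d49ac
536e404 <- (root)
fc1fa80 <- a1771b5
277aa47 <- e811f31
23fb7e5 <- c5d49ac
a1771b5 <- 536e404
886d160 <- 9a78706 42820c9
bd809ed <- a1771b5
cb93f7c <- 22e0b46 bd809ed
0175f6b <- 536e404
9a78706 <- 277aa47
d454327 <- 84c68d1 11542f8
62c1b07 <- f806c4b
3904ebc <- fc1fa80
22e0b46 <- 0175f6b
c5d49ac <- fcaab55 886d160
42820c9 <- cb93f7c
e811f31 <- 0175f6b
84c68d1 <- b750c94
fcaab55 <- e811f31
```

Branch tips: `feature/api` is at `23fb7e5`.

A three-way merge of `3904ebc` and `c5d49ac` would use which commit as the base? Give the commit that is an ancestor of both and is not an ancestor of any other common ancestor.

a1771b5

Ancestors of 3904ebc: {3904ebc, 536e404, a1771b5, fc1fa80}.
Ancestors of c5d49ac: {0175f6b, 22e0b46, 277aa47, 42820c9, 536e404, 886d160, 9a78706, a1771b5, bd809ed, c5d49ac, cb93f7c, e811f31, fcaab55}.
Common ancestors: {536e404, a1771b5}.
Among these, a1771b5 is not an ancestor of any other common ancestor — it is the merge base.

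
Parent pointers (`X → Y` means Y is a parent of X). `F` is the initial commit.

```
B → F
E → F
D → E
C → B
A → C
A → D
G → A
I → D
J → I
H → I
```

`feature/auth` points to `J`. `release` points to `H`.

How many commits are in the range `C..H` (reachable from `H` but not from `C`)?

4

Reachable from H: {D, E, F, H, I}.
Reachable from C: {B, C, F}.
In H's history but not C's: {D, E, H, I} — 4 commits.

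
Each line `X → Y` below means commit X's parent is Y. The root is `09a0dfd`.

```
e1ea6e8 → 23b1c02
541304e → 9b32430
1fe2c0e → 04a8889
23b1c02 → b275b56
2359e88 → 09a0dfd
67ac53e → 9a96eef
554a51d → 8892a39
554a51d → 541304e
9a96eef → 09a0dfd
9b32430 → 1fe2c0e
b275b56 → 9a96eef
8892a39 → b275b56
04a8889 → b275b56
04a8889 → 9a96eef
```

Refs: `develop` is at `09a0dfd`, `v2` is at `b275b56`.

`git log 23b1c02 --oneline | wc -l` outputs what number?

Walking parent pointers from 23b1c02: reachable set = {09a0dfd, 23b1c02, 9a96eef, b275b56}.
That is 4 commits.

4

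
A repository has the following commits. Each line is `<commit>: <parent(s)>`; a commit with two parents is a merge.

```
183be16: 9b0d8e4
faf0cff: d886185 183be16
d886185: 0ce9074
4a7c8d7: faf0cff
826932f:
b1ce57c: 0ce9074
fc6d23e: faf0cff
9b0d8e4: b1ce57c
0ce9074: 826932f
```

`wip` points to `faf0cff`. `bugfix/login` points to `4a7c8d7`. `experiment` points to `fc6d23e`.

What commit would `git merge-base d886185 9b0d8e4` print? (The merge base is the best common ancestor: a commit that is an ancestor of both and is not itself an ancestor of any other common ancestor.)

0ce9074

Ancestors of d886185: {0ce9074, 826932f, d886185}.
Ancestors of 9b0d8e4: {0ce9074, 826932f, 9b0d8e4, b1ce57c}.
Common ancestors: {0ce9074, 826932f}.
Among these, 0ce9074 is not an ancestor of any other common ancestor — it is the merge base.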